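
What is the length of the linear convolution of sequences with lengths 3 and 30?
Linear/full convolution length: m + n - 1 = 3 + 30 - 1 = 32

32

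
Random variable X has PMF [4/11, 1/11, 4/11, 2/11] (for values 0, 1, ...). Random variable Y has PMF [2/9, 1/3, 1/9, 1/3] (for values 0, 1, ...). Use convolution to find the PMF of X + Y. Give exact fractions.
P(X+Y=k) = Σ_i P(X=i)·P(Y=k-i) — a convolution of [4/11, 1/11, 4/11, 2/11] and [2/9, 1/3, 1/9, 1/3]. P(X+Y=0) = (4/11)×(2/9) = 8/99; P(X+Y=1) = (4/11)×(1/3) + (1/11)×(2/9) = 4/33 + 2/99 = 14/99; P(X+Y=2) = (4/11)×(1/9) + (1/11)×(1/3) + (4/11)×(2/9) = 4/99 + 1/33 + 8/99 = 5/33; P(X+Y=3) = (4/11)×(1/3) + (1/11)×(1/9) + (4/11)×(1/3) + (2/11)×(2/9) = 4/33 + 1/99 + 4/33 + 4/99 = 29/99; P(X+Y=4) = (1/11)×(1/3) + (4/11)×(1/9) + (2/11)×(1/3) = 1/33 + 4/99 + 2/33 = 13/99; P(X+Y=5) = (4/11)×(1/3) + (2/11)×(1/9) = 4/33 + 2/99 = 14/99; P(X+Y=6) = (2/11)×(1/3) = 2/33. PMF: [8/99, 14/99, 5/33, 29/99, 13/99, 14/99, 2/33] (sums to 1 ✓)

[8/99, 14/99, 5/33, 29/99, 13/99, 14/99, 2/33]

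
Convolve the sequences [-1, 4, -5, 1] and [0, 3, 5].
y[0] = -1×0 = 0; y[1] = -1×3 + 4×0 = -3; y[2] = -1×5 + 4×3 + -5×0 = 7; y[3] = 4×5 + -5×3 + 1×0 = 5; y[4] = -5×5 + 1×3 = -22; y[5] = 1×5 = 5

[0, -3, 7, 5, -22, 5]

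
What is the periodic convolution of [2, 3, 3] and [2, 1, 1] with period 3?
Use y[k] = Σ_j a[j]·b[(k-j) mod 3]. y[0] = 2×2 + 3×1 + 3×1 = 10; y[1] = 2×1 + 3×2 + 3×1 = 11; y[2] = 2×1 + 3×1 + 3×2 = 11. Result: [10, 11, 11]

[10, 11, 11]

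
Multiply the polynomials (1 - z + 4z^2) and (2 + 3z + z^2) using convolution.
Ascending coefficients: a = [1, -1, 4], b = [2, 3, 1]. c[0] = 1×2 = 2; c[1] = 1×3 + -1×2 = 1; c[2] = 1×1 + -1×3 + 4×2 = 6; c[3] = -1×1 + 4×3 = 11; c[4] = 4×1 = 4. Result coefficients: [2, 1, 6, 11, 4] → 2 + z + 6z^2 + 11z^3 + 4z^4

2 + z + 6z^2 + 11z^3 + 4z^4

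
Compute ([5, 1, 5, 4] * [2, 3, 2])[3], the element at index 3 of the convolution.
Use y[k] = Σ_i a[i]·b[k-i] at k=3. y[3] = 1×2 + 5×3 + 4×2 = 25

25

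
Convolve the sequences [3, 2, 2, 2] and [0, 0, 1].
y[0] = 3×0 = 0; y[1] = 3×0 + 2×0 = 0; y[2] = 3×1 + 2×0 + 2×0 = 3; y[3] = 2×1 + 2×0 + 2×0 = 2; y[4] = 2×1 + 2×0 = 2; y[5] = 2×1 = 2

[0, 0, 3, 2, 2, 2]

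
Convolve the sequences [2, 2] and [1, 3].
y[0] = 2×1 = 2; y[1] = 2×3 + 2×1 = 8; y[2] = 2×3 = 6

[2, 8, 6]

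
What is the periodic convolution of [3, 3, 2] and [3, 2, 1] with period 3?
Use y[k] = Σ_j x[j]·h[(k-j) mod 3]. y[0] = 3×3 + 3×1 + 2×2 = 16; y[1] = 3×2 + 3×3 + 2×1 = 17; y[2] = 3×1 + 3×2 + 2×3 = 15. Result: [16, 17, 15]

[16, 17, 15]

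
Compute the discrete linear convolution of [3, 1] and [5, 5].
y[0] = 3×5 = 15; y[1] = 3×5 + 1×5 = 20; y[2] = 1×5 = 5

[15, 20, 5]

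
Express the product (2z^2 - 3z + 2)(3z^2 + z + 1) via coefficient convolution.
Ascending coefficients: a = [2, -3, 2], b = [1, 1, 3]. c[0] = 2×1 = 2; c[1] = 2×1 + -3×1 = -1; c[2] = 2×3 + -3×1 + 2×1 = 5; c[3] = -3×3 + 2×1 = -7; c[4] = 2×3 = 6. Result coefficients: [2, -1, 5, -7, 6] → 6z^4 - 7z^3 + 5z^2 - z + 2

6z^4 - 7z^3 + 5z^2 - z + 2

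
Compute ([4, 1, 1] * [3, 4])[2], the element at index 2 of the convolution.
Use y[k] = Σ_i a[i]·b[k-i] at k=2. y[2] = 1×4 + 1×3 = 7

7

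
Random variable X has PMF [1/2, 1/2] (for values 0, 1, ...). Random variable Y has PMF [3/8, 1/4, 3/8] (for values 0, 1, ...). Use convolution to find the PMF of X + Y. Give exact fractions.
P(X+Y=k) = Σ_i P(X=i)·P(Y=k-i) — a convolution of [1/2, 1/2] and [3/8, 1/4, 3/8]. P(X+Y=0) = (1/2)×(3/8) = 3/16; P(X+Y=1) = (1/2)×(1/4) + (1/2)×(3/8) = 1/8 + 3/16 = 5/16; P(X+Y=2) = (1/2)×(3/8) + (1/2)×(1/4) = 3/16 + 1/8 = 5/16; P(X+Y=3) = (1/2)×(3/8) = 3/16. PMF: [3/16, 5/16, 5/16, 3/16] (sums to 1 ✓)

[3/16, 5/16, 5/16, 3/16]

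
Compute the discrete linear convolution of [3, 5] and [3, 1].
y[0] = 3×3 = 9; y[1] = 3×1 + 5×3 = 18; y[2] = 5×1 = 5

[9, 18, 5]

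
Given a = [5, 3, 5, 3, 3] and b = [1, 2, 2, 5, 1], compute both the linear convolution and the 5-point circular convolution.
Linear: y_lin[0] = 5×1 = 5; y_lin[1] = 5×2 + 3×1 = 13; y_lin[2] = 5×2 + 3×2 + 5×1 = 21; y_lin[3] = 5×5 + 3×2 + 5×2 + 3×1 = 44; y_lin[4] = 5×1 + 3×5 + 5×2 + 3×2 + 3×1 = 39; y_lin[5] = 3×1 + 5×5 + 3×2 + 3×2 = 40; y_lin[6] = 5×1 + 3×5 + 3×2 = 26; y_lin[7] = 3×1 + 3×5 = 18; y_lin[8] = 3×1 = 3 → [5, 13, 21, 44, 39, 40, 26, 18, 3]. Circular (length 5): y[0] = 5×1 + 3×1 + 5×5 + 3×2 + 3×2 = 45; y[1] = 5×2 + 3×1 + 5×1 + 3×5 + 3×2 = 39; y[2] = 5×2 + 3×2 + 5×1 + 3×1 + 3×5 = 39; y[3] = 5×5 + 3×2 + 5×2 + 3×1 + 3×1 = 47; y[4] = 5×1 + 3×5 + 5×2 + 3×2 + 3×1 = 39 → [45, 39, 39, 47, 39]

Linear: [5, 13, 21, 44, 39, 40, 26, 18, 3], Circular: [45, 39, 39, 47, 39]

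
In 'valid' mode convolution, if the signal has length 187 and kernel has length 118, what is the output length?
'Valid' mode counts only positions where the kernel fully overlaps the signal: m - n + 1 = 187 - 118 + 1 = 70

70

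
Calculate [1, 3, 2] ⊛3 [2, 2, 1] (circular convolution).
Use y[k] = Σ_j x[j]·h[(k-j) mod 3]. y[0] = 1×2 + 3×1 + 2×2 = 9; y[1] = 1×2 + 3×2 + 2×1 = 10; y[2] = 1×1 + 3×2 + 2×2 = 11. Result: [9, 10, 11]

[9, 10, 11]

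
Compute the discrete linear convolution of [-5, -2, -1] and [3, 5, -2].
y[0] = -5×3 = -15; y[1] = -5×5 + -2×3 = -31; y[2] = -5×-2 + -2×5 + -1×3 = -3; y[3] = -2×-2 + -1×5 = -1; y[4] = -1×-2 = 2

[-15, -31, -3, -1, 2]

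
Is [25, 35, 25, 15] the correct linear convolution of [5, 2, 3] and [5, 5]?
Recompute linear convolution of [5, 2, 3] and [5, 5]: y[0] = 5×5 = 25; y[1] = 5×5 + 2×5 = 35; y[2] = 2×5 + 3×5 = 25; y[3] = 3×5 = 15 → [25, 35, 25, 15]. Given [25, 35, 25, 15] matches, so answer: Yes

Yes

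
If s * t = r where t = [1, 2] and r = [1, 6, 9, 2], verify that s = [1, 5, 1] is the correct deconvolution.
Forward-compute [1, 5, 1] * [1, 2]: r[0] = 1×1 = 1; r[1] = 1×2 + 5×1 = 7; r[2] = 5×2 + 1×1 = 11; r[3] = 1×2 = 2 → [1, 7, 11, 2]. Does not match given r = [1, 6, 9, 2].

Not verified. [1, 5, 1] * [1, 2] = [1, 7, 11, 2], which differs from [1, 6, 9, 2] at index 1.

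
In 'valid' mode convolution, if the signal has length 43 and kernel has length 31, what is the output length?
'Valid' mode counts only positions where the kernel fully overlaps the signal: m - n + 1 = 43 - 31 + 1 = 13

13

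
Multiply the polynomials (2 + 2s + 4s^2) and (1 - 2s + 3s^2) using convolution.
Ascending coefficients: a = [2, 2, 4], b = [1, -2, 3]. c[0] = 2×1 = 2; c[1] = 2×-2 + 2×1 = -2; c[2] = 2×3 + 2×-2 + 4×1 = 6; c[3] = 2×3 + 4×-2 = -2; c[4] = 4×3 = 12. Result coefficients: [2, -2, 6, -2, 12] → 2 - 2s + 6s^2 - 2s^3 + 12s^4

2 - 2s + 6s^2 - 2s^3 + 12s^4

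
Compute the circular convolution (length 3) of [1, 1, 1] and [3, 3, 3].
Use y[k] = Σ_j a[j]·b[(k-j) mod 3]. y[0] = 1×3 + 1×3 + 1×3 = 9; y[1] = 1×3 + 1×3 + 1×3 = 9; y[2] = 1×3 + 1×3 + 1×3 = 9. Result: [9, 9, 9]

[9, 9, 9]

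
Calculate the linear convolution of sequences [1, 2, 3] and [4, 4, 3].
y[0] = 1×4 = 4; y[1] = 1×4 + 2×4 = 12; y[2] = 1×3 + 2×4 + 3×4 = 23; y[3] = 2×3 + 3×4 = 18; y[4] = 3×3 = 9

[4, 12, 23, 18, 9]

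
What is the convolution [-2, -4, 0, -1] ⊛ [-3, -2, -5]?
y[0] = -2×-3 = 6; y[1] = -2×-2 + -4×-3 = 16; y[2] = -2×-5 + -4×-2 + 0×-3 = 18; y[3] = -4×-5 + 0×-2 + -1×-3 = 23; y[4] = 0×-5 + -1×-2 = 2; y[5] = -1×-5 = 5

[6, 16, 18, 23, 2, 5]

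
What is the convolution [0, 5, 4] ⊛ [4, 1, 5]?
y[0] = 0×4 = 0; y[1] = 0×1 + 5×4 = 20; y[2] = 0×5 + 5×1 + 4×4 = 21; y[3] = 5×5 + 4×1 = 29; y[4] = 4×5 = 20

[0, 20, 21, 29, 20]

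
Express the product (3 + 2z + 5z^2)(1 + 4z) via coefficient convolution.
Ascending coefficients: a = [3, 2, 5], b = [1, 4]. c[0] = 3×1 = 3; c[1] = 3×4 + 2×1 = 14; c[2] = 2×4 + 5×1 = 13; c[3] = 5×4 = 20. Result coefficients: [3, 14, 13, 20] → 3 + 14z + 13z^2 + 20z^3

3 + 14z + 13z^2 + 20z^3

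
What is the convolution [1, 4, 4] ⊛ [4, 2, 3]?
y[0] = 1×4 = 4; y[1] = 1×2 + 4×4 = 18; y[2] = 1×3 + 4×2 + 4×4 = 27; y[3] = 4×3 + 4×2 = 20; y[4] = 4×3 = 12

[4, 18, 27, 20, 12]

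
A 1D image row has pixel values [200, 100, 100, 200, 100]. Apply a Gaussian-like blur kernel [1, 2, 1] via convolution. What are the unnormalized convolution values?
Convolve image row [200, 100, 100, 200, 100] with kernel [1, 2, 1]: y[0] = 200×1 = 200; y[1] = 200×2 + 100×1 = 500; y[2] = 200×1 + 100×2 + 100×1 = 500; y[3] = 100×1 + 100×2 + 200×1 = 500; y[4] = 100×1 + 200×2 + 100×1 = 600; y[5] = 200×1 + 100×2 = 400; y[6] = 100×1 = 100 → [200, 500, 500, 500, 600, 400, 100]. Normalization factor = sum(kernel) = 4.

[200, 500, 500, 500, 600, 400, 100]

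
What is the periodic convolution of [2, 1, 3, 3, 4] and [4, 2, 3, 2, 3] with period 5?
Use y[k] = Σ_j f[j]·g[(k-j) mod 5]. y[0] = 2×4 + 1×3 + 3×2 + 3×3 + 4×2 = 34; y[1] = 2×2 + 1×4 + 3×3 + 3×2 + 4×3 = 35; y[2] = 2×3 + 1×2 + 3×4 + 3×3 + 4×2 = 37; y[3] = 2×2 + 1×3 + 3×2 + 3×4 + 4×3 = 37; y[4] = 2×3 + 1×2 + 3×3 + 3×2 + 4×4 = 39. Result: [34, 35, 37, 37, 39]

[34, 35, 37, 37, 39]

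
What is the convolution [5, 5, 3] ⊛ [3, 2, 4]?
y[0] = 5×3 = 15; y[1] = 5×2 + 5×3 = 25; y[2] = 5×4 + 5×2 + 3×3 = 39; y[3] = 5×4 + 3×2 = 26; y[4] = 3×4 = 12

[15, 25, 39, 26, 12]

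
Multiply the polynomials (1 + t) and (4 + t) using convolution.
Ascending coefficients: a = [1, 1], b = [4, 1]. c[0] = 1×4 = 4; c[1] = 1×1 + 1×4 = 5; c[2] = 1×1 = 1. Result coefficients: [4, 5, 1] → 4 + 5t + t^2

4 + 5t + t^2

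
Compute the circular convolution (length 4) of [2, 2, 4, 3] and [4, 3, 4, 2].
Use y[k] = Σ_j s[j]·t[(k-j) mod 4]. y[0] = 2×4 + 2×2 + 4×4 + 3×3 = 37; y[1] = 2×3 + 2×4 + 4×2 + 3×4 = 34; y[2] = 2×4 + 2×3 + 4×4 + 3×2 = 36; y[3] = 2×2 + 2×4 + 4×3 + 3×4 = 36. Result: [37, 34, 36, 36]

[37, 34, 36, 36]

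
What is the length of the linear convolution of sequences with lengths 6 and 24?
Linear/full convolution length: m + n - 1 = 6 + 24 - 1 = 29

29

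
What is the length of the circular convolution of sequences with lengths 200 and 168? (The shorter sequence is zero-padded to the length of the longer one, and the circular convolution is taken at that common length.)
Circular convolution (zero-padding the shorter input) has length max(m, n) = max(200, 168) = 200

200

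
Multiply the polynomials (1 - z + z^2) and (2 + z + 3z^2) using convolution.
Ascending coefficients: a = [1, -1, 1], b = [2, 1, 3]. c[0] = 1×2 = 2; c[1] = 1×1 + -1×2 = -1; c[2] = 1×3 + -1×1 + 1×2 = 4; c[3] = -1×3 + 1×1 = -2; c[4] = 1×3 = 3. Result coefficients: [2, -1, 4, -2, 3] → 2 - z + 4z^2 - 2z^3 + 3z^4

2 - z + 4z^2 - 2z^3 + 3z^4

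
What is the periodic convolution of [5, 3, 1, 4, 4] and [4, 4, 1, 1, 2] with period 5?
Use y[k] = Σ_j x[j]·h[(k-j) mod 5]. y[0] = 5×4 + 3×2 + 1×1 + 4×1 + 4×4 = 47; y[1] = 5×4 + 3×4 + 1×2 + 4×1 + 4×1 = 42; y[2] = 5×1 + 3×4 + 1×4 + 4×2 + 4×1 = 33; y[3] = 5×1 + 3×1 + 1×4 + 4×4 + 4×2 = 36; y[4] = 5×2 + 3×1 + 1×1 + 4×4 + 4×4 = 46. Result: [47, 42, 33, 36, 46]

[47, 42, 33, 36, 46]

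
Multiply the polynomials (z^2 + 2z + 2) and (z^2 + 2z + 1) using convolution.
Ascending coefficients: a = [2, 2, 1], b = [1, 2, 1]. c[0] = 2×1 = 2; c[1] = 2×2 + 2×1 = 6; c[2] = 2×1 + 2×2 + 1×1 = 7; c[3] = 2×1 + 1×2 = 4; c[4] = 1×1 = 1. Result coefficients: [2, 6, 7, 4, 1] → z^4 + 4z^3 + 7z^2 + 6z + 2

z^4 + 4z^3 + 7z^2 + 6z + 2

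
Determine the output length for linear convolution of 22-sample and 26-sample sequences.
Linear/full convolution length: m + n - 1 = 22 + 26 - 1 = 47

47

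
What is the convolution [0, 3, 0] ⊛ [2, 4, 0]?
y[0] = 0×2 = 0; y[1] = 0×4 + 3×2 = 6; y[2] = 0×0 + 3×4 + 0×2 = 12; y[3] = 3×0 + 0×4 = 0; y[4] = 0×0 = 0

[0, 6, 12, 0, 0]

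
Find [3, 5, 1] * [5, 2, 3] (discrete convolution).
y[0] = 3×5 = 15; y[1] = 3×2 + 5×5 = 31; y[2] = 3×3 + 5×2 + 1×5 = 24; y[3] = 5×3 + 1×2 = 17; y[4] = 1×3 = 3

[15, 31, 24, 17, 3]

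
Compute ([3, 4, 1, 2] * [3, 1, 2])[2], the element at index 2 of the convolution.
Use y[k] = Σ_i a[i]·b[k-i] at k=2. y[2] = 3×2 + 4×1 + 1×3 = 13

13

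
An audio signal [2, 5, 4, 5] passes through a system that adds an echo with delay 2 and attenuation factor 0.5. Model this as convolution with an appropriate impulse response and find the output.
Direct-path + delayed-attenuated-path model → impulse response h = [1, 0, 0.5] (1 at lag 0, 0.5 at lag 2). Output y[n] = x[n] + 0.5·x[n - 2] (with x[n] = 0 outside 0..3): y[0] = 2 + 0.5×0 = 2; y[1] = 5 + 0.5×0 = 5; y[2] = 4 + 0.5×2 = 5.0; y[3] = 5 + 0.5×5 = 7.5; y[4] = 0 + 0.5×4 = 2.0; y[5] = 0 + 0.5×5 = 2.5. So y = [2, 5, 5.0, 7.5, 2.0, 2.5]

[2, 5, 5.0, 7.5, 2.0, 2.5]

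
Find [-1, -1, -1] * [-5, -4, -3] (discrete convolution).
y[0] = -1×-5 = 5; y[1] = -1×-4 + -1×-5 = 9; y[2] = -1×-3 + -1×-4 + -1×-5 = 12; y[3] = -1×-3 + -1×-4 = 7; y[4] = -1×-3 = 3

[5, 9, 12, 7, 3]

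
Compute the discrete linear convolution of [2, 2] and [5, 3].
y[0] = 2×5 = 10; y[1] = 2×3 + 2×5 = 16; y[2] = 2×3 = 6

[10, 16, 6]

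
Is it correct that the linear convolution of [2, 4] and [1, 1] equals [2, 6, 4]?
Recompute linear convolution of [2, 4] and [1, 1]: y[0] = 2×1 = 2; y[1] = 2×1 + 4×1 = 6; y[2] = 4×1 = 4 → [2, 6, 4]. Given [2, 6, 4] matches, so answer: Yes

Yes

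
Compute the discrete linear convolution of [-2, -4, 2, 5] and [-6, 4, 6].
y[0] = -2×-6 = 12; y[1] = -2×4 + -4×-6 = 16; y[2] = -2×6 + -4×4 + 2×-6 = -40; y[3] = -4×6 + 2×4 + 5×-6 = -46; y[4] = 2×6 + 5×4 = 32; y[5] = 5×6 = 30

[12, 16, -40, -46, 32, 30]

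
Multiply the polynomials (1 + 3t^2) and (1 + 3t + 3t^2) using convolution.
Ascending coefficients: a = [1, 0, 3], b = [1, 3, 3]. c[0] = 1×1 = 1; c[1] = 1×3 + 0×1 = 3; c[2] = 1×3 + 0×3 + 3×1 = 6; c[3] = 0×3 + 3×3 = 9; c[4] = 3×3 = 9. Result coefficients: [1, 3, 6, 9, 9] → 1 + 3t + 6t^2 + 9t^3 + 9t^4

1 + 3t + 6t^2 + 9t^3 + 9t^4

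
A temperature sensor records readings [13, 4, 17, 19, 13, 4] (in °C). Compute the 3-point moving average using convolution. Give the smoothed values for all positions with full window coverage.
3-point moving average kernel = [1, 1, 1]. Apply in 'valid' mode (full window coverage): avg[0] = (13 + 4 + 17) / 3 = 11.33; avg[1] = (4 + 17 + 19) / 3 = 13.33; avg[2] = (17 + 19 + 13) / 3 = 16.33; avg[3] = (19 + 13 + 4) / 3 = 12.0. Smoothed values: [11.33, 13.33, 16.33, 12.0]

[11.33, 13.33, 16.33, 12.0]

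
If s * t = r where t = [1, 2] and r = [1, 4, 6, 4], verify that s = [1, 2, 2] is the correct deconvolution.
Forward-compute [1, 2, 2] * [1, 2]: r[0] = 1×1 = 1; r[1] = 1×2 + 2×1 = 4; r[2] = 2×2 + 2×1 = 6; r[3] = 2×2 = 4 → [1, 4, 6, 4]. Matches given r = [1, 4, 6, 4], so verified.

Verified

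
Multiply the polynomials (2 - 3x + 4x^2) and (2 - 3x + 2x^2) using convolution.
Ascending coefficients: a = [2, -3, 4], b = [2, -3, 2]. c[0] = 2×2 = 4; c[1] = 2×-3 + -3×2 = -12; c[2] = 2×2 + -3×-3 + 4×2 = 21; c[3] = -3×2 + 4×-3 = -18; c[4] = 4×2 = 8. Result coefficients: [4, -12, 21, -18, 8] → 4 - 12x + 21x^2 - 18x^3 + 8x^4

4 - 12x + 21x^2 - 18x^3 + 8x^4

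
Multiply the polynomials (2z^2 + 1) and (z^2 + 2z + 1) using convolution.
Ascending coefficients: a = [1, 0, 2], b = [1, 2, 1]. c[0] = 1×1 = 1; c[1] = 1×2 + 0×1 = 2; c[2] = 1×1 + 0×2 + 2×1 = 3; c[3] = 0×1 + 2×2 = 4; c[4] = 2×1 = 2. Result coefficients: [1, 2, 3, 4, 2] → 2z^4 + 4z^3 + 3z^2 + 2z + 1

2z^4 + 4z^3 + 3z^2 + 2z + 1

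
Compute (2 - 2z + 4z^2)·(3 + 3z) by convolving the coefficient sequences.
Ascending coefficients: a = [2, -2, 4], b = [3, 3]. c[0] = 2×3 = 6; c[1] = 2×3 + -2×3 = 0; c[2] = -2×3 + 4×3 = 6; c[3] = 4×3 = 12. Result coefficients: [6, 0, 6, 12] → 6 + 6z^2 + 12z^3

6 + 6z^2 + 12z^3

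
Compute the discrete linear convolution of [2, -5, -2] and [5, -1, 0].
y[0] = 2×5 = 10; y[1] = 2×-1 + -5×5 = -27; y[2] = 2×0 + -5×-1 + -2×5 = -5; y[3] = -5×0 + -2×-1 = 2; y[4] = -2×0 = 0

[10, -27, -5, 2, 0]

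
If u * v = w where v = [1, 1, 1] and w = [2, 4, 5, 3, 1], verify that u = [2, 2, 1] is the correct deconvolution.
Forward-compute [2, 2, 1] * [1, 1, 1]: w[0] = 2×1 = 2; w[1] = 2×1 + 2×1 = 4; w[2] = 2×1 + 2×1 + 1×1 = 5; w[3] = 2×1 + 1×1 = 3; w[4] = 1×1 = 1 → [2, 4, 5, 3, 1]. Matches given w = [2, 4, 5, 3, 1], so verified.

Verified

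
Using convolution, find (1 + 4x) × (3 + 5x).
Ascending coefficients: a = [1, 4], b = [3, 5]. c[0] = 1×3 = 3; c[1] = 1×5 + 4×3 = 17; c[2] = 4×5 = 20. Result coefficients: [3, 17, 20] → 3 + 17x + 20x^2

3 + 17x + 20x^2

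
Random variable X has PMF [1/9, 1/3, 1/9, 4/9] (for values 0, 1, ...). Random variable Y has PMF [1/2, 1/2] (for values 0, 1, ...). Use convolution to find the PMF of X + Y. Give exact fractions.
P(X+Y=k) = Σ_i P(X=i)·P(Y=k-i) — a convolution of [1/9, 1/3, 1/9, 4/9] and [1/2, 1/2]. P(X+Y=0) = (1/9)×(1/2) = 1/18; P(X+Y=1) = (1/9)×(1/2) + (1/3)×(1/2) = 1/18 + 1/6 = 2/9; P(X+Y=2) = (1/3)×(1/2) + (1/9)×(1/2) = 1/6 + 1/18 = 2/9; P(X+Y=3) = (1/9)×(1/2) + (4/9)×(1/2) = 1/18 + 2/9 = 5/18; P(X+Y=4) = (4/9)×(1/2) = 2/9. PMF: [1/18, 2/9, 2/9, 5/18, 2/9] (sums to 1 ✓)

[1/18, 2/9, 2/9, 5/18, 2/9]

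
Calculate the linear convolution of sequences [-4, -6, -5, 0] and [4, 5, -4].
y[0] = -4×4 = -16; y[1] = -4×5 + -6×4 = -44; y[2] = -4×-4 + -6×5 + -5×4 = -34; y[3] = -6×-4 + -5×5 + 0×4 = -1; y[4] = -5×-4 + 0×5 = 20; y[5] = 0×-4 = 0

[-16, -44, -34, -1, 20, 0]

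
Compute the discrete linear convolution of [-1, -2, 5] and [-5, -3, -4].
y[0] = -1×-5 = 5; y[1] = -1×-3 + -2×-5 = 13; y[2] = -1×-4 + -2×-3 + 5×-5 = -15; y[3] = -2×-4 + 5×-3 = -7; y[4] = 5×-4 = -20

[5, 13, -15, -7, -20]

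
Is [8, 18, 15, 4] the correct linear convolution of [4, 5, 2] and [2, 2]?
Recompute linear convolution of [4, 5, 2] and [2, 2]: y[0] = 4×2 = 8; y[1] = 4×2 + 5×2 = 18; y[2] = 5×2 + 2×2 = 14; y[3] = 2×2 = 4 → [8, 18, 14, 4]. Compare to given [8, 18, 15, 4]: they differ at index 2: given 15, correct 14, so answer: No

No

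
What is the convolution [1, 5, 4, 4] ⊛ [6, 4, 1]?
y[0] = 1×6 = 6; y[1] = 1×4 + 5×6 = 34; y[2] = 1×1 + 5×4 + 4×6 = 45; y[3] = 5×1 + 4×4 + 4×6 = 45; y[4] = 4×1 + 4×4 = 20; y[5] = 4×1 = 4

[6, 34, 45, 45, 20, 4]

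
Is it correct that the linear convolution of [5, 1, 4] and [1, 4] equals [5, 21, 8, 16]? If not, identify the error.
Recompute linear convolution of [5, 1, 4] and [1, 4]: y[0] = 5×1 = 5; y[1] = 5×4 + 1×1 = 21; y[2] = 1×4 + 4×1 = 8; y[3] = 4×4 = 16 → [5, 21, 8, 16]. Given [5, 21, 8, 16] matches, so answer: Yes

Yes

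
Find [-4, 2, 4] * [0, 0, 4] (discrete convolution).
y[0] = -4×0 = 0; y[1] = -4×0 + 2×0 = 0; y[2] = -4×4 + 2×0 + 4×0 = -16; y[3] = 2×4 + 4×0 = 8; y[4] = 4×4 = 16

[0, 0, -16, 8, 16]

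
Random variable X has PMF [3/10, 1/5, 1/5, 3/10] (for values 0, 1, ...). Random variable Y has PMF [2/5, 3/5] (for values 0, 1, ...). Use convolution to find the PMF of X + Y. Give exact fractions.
P(X+Y=k) = Σ_i P(X=i)·P(Y=k-i) — a convolution of [3/10, 1/5, 1/5, 3/10] and [2/5, 3/5]. P(X+Y=0) = (3/10)×(2/5) = 3/25; P(X+Y=1) = (3/10)×(3/5) + (1/5)×(2/5) = 9/50 + 2/25 = 13/50; P(X+Y=2) = (1/5)×(3/5) + (1/5)×(2/5) = 3/25 + 2/25 = 1/5; P(X+Y=3) = (1/5)×(3/5) + (3/10)×(2/5) = 3/25 + 3/25 = 6/25; P(X+Y=4) = (3/10)×(3/5) = 9/50. PMF: [3/25, 13/50, 1/5, 6/25, 9/50] (sums to 1 ✓)

[3/25, 13/50, 1/5, 6/25, 9/50]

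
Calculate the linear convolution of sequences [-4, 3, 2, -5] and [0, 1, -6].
y[0] = -4×0 = 0; y[1] = -4×1 + 3×0 = -4; y[2] = -4×-6 + 3×1 + 2×0 = 27; y[3] = 3×-6 + 2×1 + -5×0 = -16; y[4] = 2×-6 + -5×1 = -17; y[5] = -5×-6 = 30

[0, -4, 27, -16, -17, 30]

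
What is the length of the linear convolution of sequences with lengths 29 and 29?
Linear/full convolution length: m + n - 1 = 29 + 29 - 1 = 57

57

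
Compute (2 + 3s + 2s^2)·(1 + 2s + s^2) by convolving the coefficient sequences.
Ascending coefficients: a = [2, 3, 2], b = [1, 2, 1]. c[0] = 2×1 = 2; c[1] = 2×2 + 3×1 = 7; c[2] = 2×1 + 3×2 + 2×1 = 10; c[3] = 3×1 + 2×2 = 7; c[4] = 2×1 = 2. Result coefficients: [2, 7, 10, 7, 2] → 2 + 7s + 10s^2 + 7s^3 + 2s^4

2 + 7s + 10s^2 + 7s^3 + 2s^4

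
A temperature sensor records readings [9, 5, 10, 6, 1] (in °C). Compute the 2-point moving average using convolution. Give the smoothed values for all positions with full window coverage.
2-point moving average kernel = [1, 1]. Apply in 'valid' mode (full window coverage): avg[0] = (9 + 5) / 2 = 7.0; avg[1] = (5 + 10) / 2 = 7.5; avg[2] = (10 + 6) / 2 = 8.0; avg[3] = (6 + 1) / 2 = 3.5. Smoothed values: [7.0, 7.5, 8.0, 3.5]

[7.0, 7.5, 8.0, 3.5]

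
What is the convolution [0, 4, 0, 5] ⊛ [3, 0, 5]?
y[0] = 0×3 = 0; y[1] = 0×0 + 4×3 = 12; y[2] = 0×5 + 4×0 + 0×3 = 0; y[3] = 4×5 + 0×0 + 5×3 = 35; y[4] = 0×5 + 5×0 = 0; y[5] = 5×5 = 25

[0, 12, 0, 35, 0, 25]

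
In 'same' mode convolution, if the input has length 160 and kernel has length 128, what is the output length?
'Same' mode returns an output with the same length as the input: 160

160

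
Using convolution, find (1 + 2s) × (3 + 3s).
Ascending coefficients: a = [1, 2], b = [3, 3]. c[0] = 1×3 = 3; c[1] = 1×3 + 2×3 = 9; c[2] = 2×3 = 6. Result coefficients: [3, 9, 6] → 3 + 9s + 6s^2

3 + 9s + 6s^2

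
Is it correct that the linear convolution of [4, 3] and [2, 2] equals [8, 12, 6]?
Recompute linear convolution of [4, 3] and [2, 2]: y[0] = 4×2 = 8; y[1] = 4×2 + 3×2 = 14; y[2] = 3×2 = 6 → [8, 14, 6]. Compare to given [8, 12, 6]: they differ at index 1: given 12, correct 14, so answer: No

No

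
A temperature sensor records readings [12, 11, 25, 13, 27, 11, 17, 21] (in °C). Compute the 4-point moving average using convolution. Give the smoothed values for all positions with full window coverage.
4-point moving average kernel = [1, 1, 1, 1]. Apply in 'valid' mode (full window coverage): avg[0] = (12 + 11 + 25 + 13) / 4 = 15.25; avg[1] = (11 + 25 + 13 + 27) / 4 = 19.0; avg[2] = (25 + 13 + 27 + 11) / 4 = 19.0; avg[3] = (13 + 27 + 11 + 17) / 4 = 17.0; avg[4] = (27 + 11 + 17 + 21) / 4 = 19.0. Smoothed values: [15.25, 19.0, 19.0, 17.0, 19.0]

[15.25, 19.0, 19.0, 17.0, 19.0]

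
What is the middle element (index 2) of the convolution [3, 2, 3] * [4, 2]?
Use y[k] = Σ_i a[i]·b[k-i] at k=2. y[2] = 2×2 + 3×4 = 16

16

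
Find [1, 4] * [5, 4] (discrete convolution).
y[0] = 1×5 = 5; y[1] = 1×4 + 4×5 = 24; y[2] = 4×4 = 16

[5, 24, 16]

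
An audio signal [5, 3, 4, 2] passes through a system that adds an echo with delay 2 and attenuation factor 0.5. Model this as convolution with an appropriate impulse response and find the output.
Direct-path + delayed-attenuated-path model → impulse response h = [1, 0, 0.5] (1 at lag 0, 0.5 at lag 2). Output y[n] = x[n] + 0.5·x[n - 2] (with x[n] = 0 outside 0..3): y[0] = 5 + 0.5×0 = 5; y[1] = 3 + 0.5×0 = 3; y[2] = 4 + 0.5×5 = 6.5; y[3] = 2 + 0.5×3 = 3.5; y[4] = 0 + 0.5×4 = 2.0; y[5] = 0 + 0.5×2 = 1.0. So y = [5, 3, 6.5, 3.5, 2.0, 1.0]

[5, 3, 6.5, 3.5, 2.0, 1.0]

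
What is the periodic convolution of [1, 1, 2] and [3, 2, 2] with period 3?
Use y[k] = Σ_j f[j]·g[(k-j) mod 3]. y[0] = 1×3 + 1×2 + 2×2 = 9; y[1] = 1×2 + 1×3 + 2×2 = 9; y[2] = 1×2 + 1×2 + 2×3 = 10. Result: [9, 9, 10]

[9, 9, 10]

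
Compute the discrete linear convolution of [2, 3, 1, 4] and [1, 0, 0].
y[0] = 2×1 = 2; y[1] = 2×0 + 3×1 = 3; y[2] = 2×0 + 3×0 + 1×1 = 1; y[3] = 3×0 + 1×0 + 4×1 = 4; y[4] = 1×0 + 4×0 = 0; y[5] = 4×0 = 0

[2, 3, 1, 4, 0, 0]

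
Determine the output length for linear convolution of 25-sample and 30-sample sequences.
Linear/full convolution length: m + n - 1 = 25 + 30 - 1 = 54

54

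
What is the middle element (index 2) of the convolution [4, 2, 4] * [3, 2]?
Use y[k] = Σ_i a[i]·b[k-i] at k=2. y[2] = 2×2 + 4×3 = 16

16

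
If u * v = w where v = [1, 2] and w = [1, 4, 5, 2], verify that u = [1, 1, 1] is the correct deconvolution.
Forward-compute [1, 1, 1] * [1, 2]: w[0] = 1×1 = 1; w[1] = 1×2 + 1×1 = 3; w[2] = 1×2 + 1×1 = 3; w[3] = 1×2 = 2 → [1, 3, 3, 2]. Does not match given w = [1, 4, 5, 2].

Not verified. [1, 1, 1] * [1, 2] = [1, 3, 3, 2], which differs from [1, 4, 5, 2] at index 1.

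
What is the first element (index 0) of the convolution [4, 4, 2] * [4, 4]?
Use y[k] = Σ_i a[i]·b[k-i] at k=0. y[0] = 4×4 = 16

16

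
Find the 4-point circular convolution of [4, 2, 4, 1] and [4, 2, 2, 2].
Use y[k] = Σ_j f[j]·g[(k-j) mod 4]. y[0] = 4×4 + 2×2 + 4×2 + 1×2 = 30; y[1] = 4×2 + 2×4 + 4×2 + 1×2 = 26; y[2] = 4×2 + 2×2 + 4×4 + 1×2 = 30; y[3] = 4×2 + 2×2 + 4×2 + 1×4 = 24. Result: [30, 26, 30, 24]

[30, 26, 30, 24]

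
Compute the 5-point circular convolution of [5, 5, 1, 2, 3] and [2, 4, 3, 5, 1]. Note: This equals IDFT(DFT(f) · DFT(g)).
Either evaluate y[k] = Σ_j f[j]·g[(k-j) mod 5] directly, or use IDFT(DFT(f) · DFT(g)). y[0] = 5×2 + 5×1 + 1×5 + 2×3 + 3×4 = 38; y[1] = 5×4 + 5×2 + 1×1 + 2×5 + 3×3 = 50; y[2] = 5×3 + 5×4 + 1×2 + 2×1 + 3×5 = 54; y[3] = 5×5 + 5×3 + 1×4 + 2×2 + 3×1 = 51; y[4] = 5×1 + 5×5 + 1×3 + 2×4 + 3×2 = 47. Result: [38, 50, 54, 51, 47]

[38, 50, 54, 51, 47]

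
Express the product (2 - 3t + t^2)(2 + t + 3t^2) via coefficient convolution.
Ascending coefficients: a = [2, -3, 1], b = [2, 1, 3]. c[0] = 2×2 = 4; c[1] = 2×1 + -3×2 = -4; c[2] = 2×3 + -3×1 + 1×2 = 5; c[3] = -3×3 + 1×1 = -8; c[4] = 1×3 = 3. Result coefficients: [4, -4, 5, -8, 3] → 4 - 4t + 5t^2 - 8t^3 + 3t^4

4 - 4t + 5t^2 - 8t^3 + 3t^4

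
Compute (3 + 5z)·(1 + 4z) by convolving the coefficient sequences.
Ascending coefficients: a = [3, 5], b = [1, 4]. c[0] = 3×1 = 3; c[1] = 3×4 + 5×1 = 17; c[2] = 5×4 = 20. Result coefficients: [3, 17, 20] → 3 + 17z + 20z^2

3 + 17z + 20z^2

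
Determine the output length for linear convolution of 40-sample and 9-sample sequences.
Linear/full convolution length: m + n - 1 = 40 + 9 - 1 = 48

48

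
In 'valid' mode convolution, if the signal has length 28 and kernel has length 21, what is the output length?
'Valid' mode counts only positions where the kernel fully overlaps the signal: m - n + 1 = 28 - 21 + 1 = 8

8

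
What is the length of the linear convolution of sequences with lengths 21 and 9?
Linear/full convolution length: m + n - 1 = 21 + 9 - 1 = 29

29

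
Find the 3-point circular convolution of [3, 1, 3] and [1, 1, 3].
Use y[k] = Σ_j u[j]·v[(k-j) mod 3]. y[0] = 3×1 + 1×3 + 3×1 = 9; y[1] = 3×1 + 1×1 + 3×3 = 13; y[2] = 3×3 + 1×1 + 3×1 = 13. Result: [9, 13, 13]

[9, 13, 13]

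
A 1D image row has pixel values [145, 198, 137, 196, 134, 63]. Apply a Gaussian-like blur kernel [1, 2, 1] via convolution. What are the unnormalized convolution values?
Convolve image row [145, 198, 137, 196, 134, 63] with kernel [1, 2, 1]: y[0] = 145×1 = 145; y[1] = 145×2 + 198×1 = 488; y[2] = 145×1 + 198×2 + 137×1 = 678; y[3] = 198×1 + 137×2 + 196×1 = 668; y[4] = 137×1 + 196×2 + 134×1 = 663; y[5] = 196×1 + 134×2 + 63×1 = 527; y[6] = 134×1 + 63×2 = 260; y[7] = 63×1 = 63 → [145, 488, 678, 668, 663, 527, 260, 63]. Normalization factor = sum(kernel) = 4.

[145, 488, 678, 668, 663, 527, 260, 63]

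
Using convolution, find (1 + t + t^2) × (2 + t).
Ascending coefficients: a = [1, 1, 1], b = [2, 1]. c[0] = 1×2 = 2; c[1] = 1×1 + 1×2 = 3; c[2] = 1×1 + 1×2 = 3; c[3] = 1×1 = 1. Result coefficients: [2, 3, 3, 1] → 2 + 3t + 3t^2 + t^3

2 + 3t + 3t^2 + t^3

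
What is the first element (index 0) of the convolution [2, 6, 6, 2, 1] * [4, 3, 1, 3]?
Use y[k] = Σ_i a[i]·b[k-i] at k=0. y[0] = 2×4 = 8

8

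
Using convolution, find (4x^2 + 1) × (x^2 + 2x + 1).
Ascending coefficients: a = [1, 0, 4], b = [1, 2, 1]. c[0] = 1×1 = 1; c[1] = 1×2 + 0×1 = 2; c[2] = 1×1 + 0×2 + 4×1 = 5; c[3] = 0×1 + 4×2 = 8; c[4] = 4×1 = 4. Result coefficients: [1, 2, 5, 8, 4] → 4x^4 + 8x^3 + 5x^2 + 2x + 1

4x^4 + 8x^3 + 5x^2 + 2x + 1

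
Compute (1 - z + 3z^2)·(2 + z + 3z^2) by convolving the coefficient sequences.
Ascending coefficients: a = [1, -1, 3], b = [2, 1, 3]. c[0] = 1×2 = 2; c[1] = 1×1 + -1×2 = -1; c[2] = 1×3 + -1×1 + 3×2 = 8; c[3] = -1×3 + 3×1 = 0; c[4] = 3×3 = 9. Result coefficients: [2, -1, 8, 0, 9] → 2 - z + 8z^2 + 9z^4

2 - z + 8z^2 + 9z^4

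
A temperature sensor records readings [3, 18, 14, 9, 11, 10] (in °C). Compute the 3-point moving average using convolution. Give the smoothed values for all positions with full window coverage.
3-point moving average kernel = [1, 1, 1]. Apply in 'valid' mode (full window coverage): avg[0] = (3 + 18 + 14) / 3 = 11.67; avg[1] = (18 + 14 + 9) / 3 = 13.67; avg[2] = (14 + 9 + 11) / 3 = 11.33; avg[3] = (9 + 11 + 10) / 3 = 10.0. Smoothed values: [11.67, 13.67, 11.33, 10.0]

[11.67, 13.67, 11.33, 10.0]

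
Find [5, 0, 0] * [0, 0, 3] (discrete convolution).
y[0] = 5×0 = 0; y[1] = 5×0 + 0×0 = 0; y[2] = 5×3 + 0×0 + 0×0 = 15; y[3] = 0×3 + 0×0 = 0; y[4] = 0×3 = 0

[0, 0, 15, 0, 0]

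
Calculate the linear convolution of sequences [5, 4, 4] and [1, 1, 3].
y[0] = 5×1 = 5; y[1] = 5×1 + 4×1 = 9; y[2] = 5×3 + 4×1 + 4×1 = 23; y[3] = 4×3 + 4×1 = 16; y[4] = 4×3 = 12

[5, 9, 23, 16, 12]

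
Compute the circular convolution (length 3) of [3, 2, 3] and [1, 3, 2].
Use y[k] = Σ_j u[j]·v[(k-j) mod 3]. y[0] = 3×1 + 2×2 + 3×3 = 16; y[1] = 3×3 + 2×1 + 3×2 = 17; y[2] = 3×2 + 2×3 + 3×1 = 15. Result: [16, 17, 15]

[16, 17, 15]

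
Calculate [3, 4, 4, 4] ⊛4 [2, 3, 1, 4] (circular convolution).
Use y[k] = Σ_j f[j]·g[(k-j) mod 4]. y[0] = 3×2 + 4×4 + 4×1 + 4×3 = 38; y[1] = 3×3 + 4×2 + 4×4 + 4×1 = 37; y[2] = 3×1 + 4×3 + 4×2 + 4×4 = 39; y[3] = 3×4 + 4×1 + 4×3 + 4×2 = 36. Result: [38, 37, 39, 36]

[38, 37, 39, 36]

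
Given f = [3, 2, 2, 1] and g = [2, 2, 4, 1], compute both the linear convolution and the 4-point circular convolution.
Linear: y_lin[0] = 3×2 = 6; y_lin[1] = 3×2 + 2×2 = 10; y_lin[2] = 3×4 + 2×2 + 2×2 = 20; y_lin[3] = 3×1 + 2×4 + 2×2 + 1×2 = 17; y_lin[4] = 2×1 + 2×4 + 1×2 = 12; y_lin[5] = 2×1 + 1×4 = 6; y_lin[6] = 1×1 = 1 → [6, 10, 20, 17, 12, 6, 1]. Circular (length 4): y[0] = 3×2 + 2×1 + 2×4 + 1×2 = 18; y[1] = 3×2 + 2×2 + 2×1 + 1×4 = 16; y[2] = 3×4 + 2×2 + 2×2 + 1×1 = 21; y[3] = 3×1 + 2×4 + 2×2 + 1×2 = 17 → [18, 16, 21, 17]

Linear: [6, 10, 20, 17, 12, 6, 1], Circular: [18, 16, 21, 17]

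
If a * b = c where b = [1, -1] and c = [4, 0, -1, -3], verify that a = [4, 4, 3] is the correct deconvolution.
Forward-compute [4, 4, 3] * [1, -1]: c[0] = 4×1 = 4; c[1] = 4×-1 + 4×1 = 0; c[2] = 4×-1 + 3×1 = -1; c[3] = 3×-1 = -3 → [4, 0, -1, -3]. Matches given c = [4, 0, -1, -3], so verified.

Verified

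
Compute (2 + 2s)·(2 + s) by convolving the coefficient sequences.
Ascending coefficients: a = [2, 2], b = [2, 1]. c[0] = 2×2 = 4; c[1] = 2×1 + 2×2 = 6; c[2] = 2×1 = 2. Result coefficients: [4, 6, 2] → 4 + 6s + 2s^2

4 + 6s + 2s^2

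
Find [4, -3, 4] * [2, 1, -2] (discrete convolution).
y[0] = 4×2 = 8; y[1] = 4×1 + -3×2 = -2; y[2] = 4×-2 + -3×1 + 4×2 = -3; y[3] = -3×-2 + 4×1 = 10; y[4] = 4×-2 = -8

[8, -2, -3, 10, -8]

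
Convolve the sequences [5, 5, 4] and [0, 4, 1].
y[0] = 5×0 = 0; y[1] = 5×4 + 5×0 = 20; y[2] = 5×1 + 5×4 + 4×0 = 25; y[3] = 5×1 + 4×4 = 21; y[4] = 4×1 = 4

[0, 20, 25, 21, 4]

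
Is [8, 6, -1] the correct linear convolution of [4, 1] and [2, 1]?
Recompute linear convolution of [4, 1] and [2, 1]: y[0] = 4×2 = 8; y[1] = 4×1 + 1×2 = 6; y[2] = 1×1 = 1 → [8, 6, 1]. Compare to given [8, 6, -1]: they differ at index 2: given -1, correct 1, so answer: No

No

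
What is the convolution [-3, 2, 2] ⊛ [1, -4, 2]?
y[0] = -3×1 = -3; y[1] = -3×-4 + 2×1 = 14; y[2] = -3×2 + 2×-4 + 2×1 = -12; y[3] = 2×2 + 2×-4 = -4; y[4] = 2×2 = 4

[-3, 14, -12, -4, 4]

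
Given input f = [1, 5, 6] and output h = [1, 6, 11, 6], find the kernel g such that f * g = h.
Output length 4 = len(f) + len(g) - 1 ⇒ len(g) = 2. Solve g forward using g[k] = (h[k] - Σ_{i≥1} f[i]·g[k-i]) / f[0]: g[0] = h[0] / f[0] = 1 / 1 = 1; g[1] = (h[1] - 5×1) / f[0] = (6 - 5×1) / 1 = 1. So g = [1, 1]. Forward-check [1, 5, 6] * [1, 1]: h[0] = 1×1 = 1; h[1] = 1×1 + 5×1 = 6; h[2] = 5×1 + 6×1 = 11; h[3] = 6×1 = 6 → [1, 6, 11, 6] ✓

[1, 1]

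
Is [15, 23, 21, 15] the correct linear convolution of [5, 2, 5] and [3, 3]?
Recompute linear convolution of [5, 2, 5] and [3, 3]: y[0] = 5×3 = 15; y[1] = 5×3 + 2×3 = 21; y[2] = 2×3 + 5×3 = 21; y[3] = 5×3 = 15 → [15, 21, 21, 15]. Compare to given [15, 23, 21, 15]: they differ at index 1: given 23, correct 21, so answer: No

No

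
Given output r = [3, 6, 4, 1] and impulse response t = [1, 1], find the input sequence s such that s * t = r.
Deconvolve r=[3, 6, 4, 1] by t=[1, 1]. Since t[0]=1, solve forward: s[0] = r[0] / 1 = 3; s[1] = (r[1] - 3×1) / 1 = 3; s[2] = (r[2] - 3×1) / 1 = 1. So s = [3, 3, 1]. Check by forward convolution: r[0] = 3×1 = 3; r[1] = 3×1 + 3×1 = 6; r[2] = 3×1 + 1×1 = 4; r[3] = 1×1 = 1

[3, 3, 1]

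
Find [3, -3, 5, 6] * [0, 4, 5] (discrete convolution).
y[0] = 3×0 = 0; y[1] = 3×4 + -3×0 = 12; y[2] = 3×5 + -3×4 + 5×0 = 3; y[3] = -3×5 + 5×4 + 6×0 = 5; y[4] = 5×5 + 6×4 = 49; y[5] = 6×5 = 30

[0, 12, 3, 5, 49, 30]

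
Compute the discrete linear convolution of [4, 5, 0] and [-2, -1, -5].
y[0] = 4×-2 = -8; y[1] = 4×-1 + 5×-2 = -14; y[2] = 4×-5 + 5×-1 + 0×-2 = -25; y[3] = 5×-5 + 0×-1 = -25; y[4] = 0×-5 = 0

[-8, -14, -25, -25, 0]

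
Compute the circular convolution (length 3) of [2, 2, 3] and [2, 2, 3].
Use y[k] = Σ_j x[j]·h[(k-j) mod 3]. y[0] = 2×2 + 2×3 + 3×2 = 16; y[1] = 2×2 + 2×2 + 3×3 = 17; y[2] = 2×3 + 2×2 + 3×2 = 16. Result: [16, 17, 16]

[16, 17, 16]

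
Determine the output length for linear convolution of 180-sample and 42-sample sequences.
Linear/full convolution length: m + n - 1 = 180 + 42 - 1 = 221

221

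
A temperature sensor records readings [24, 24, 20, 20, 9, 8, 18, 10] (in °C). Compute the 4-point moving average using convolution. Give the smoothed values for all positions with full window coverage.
4-point moving average kernel = [1, 1, 1, 1]. Apply in 'valid' mode (full window coverage): avg[0] = (24 + 24 + 20 + 20) / 4 = 22.0; avg[1] = (24 + 20 + 20 + 9) / 4 = 18.25; avg[2] = (20 + 20 + 9 + 8) / 4 = 14.25; avg[3] = (20 + 9 + 8 + 18) / 4 = 13.75; avg[4] = (9 + 8 + 18 + 10) / 4 = 11.25. Smoothed values: [22.0, 18.25, 14.25, 13.75, 11.25]

[22.0, 18.25, 14.25, 13.75, 11.25]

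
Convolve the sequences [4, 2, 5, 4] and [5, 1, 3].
y[0] = 4×5 = 20; y[1] = 4×1 + 2×5 = 14; y[2] = 4×3 + 2×1 + 5×5 = 39; y[3] = 2×3 + 5×1 + 4×5 = 31; y[4] = 5×3 + 4×1 = 19; y[5] = 4×3 = 12

[20, 14, 39, 31, 19, 12]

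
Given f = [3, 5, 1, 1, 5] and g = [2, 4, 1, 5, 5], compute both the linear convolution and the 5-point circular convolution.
Linear: y_lin[0] = 3×2 = 6; y_lin[1] = 3×4 + 5×2 = 22; y_lin[2] = 3×1 + 5×4 + 1×2 = 25; y_lin[3] = 3×5 + 5×1 + 1×4 + 1×2 = 26; y_lin[4] = 3×5 + 5×5 + 1×1 + 1×4 + 5×2 = 55; y_lin[5] = 5×5 + 1×5 + 1×1 + 5×4 = 51; y_lin[6] = 1×5 + 1×5 + 5×1 = 15; y_lin[7] = 1×5 + 5×5 = 30; y_lin[8] = 5×5 = 25 → [6, 22, 25, 26, 55, 51, 15, 30, 25]. Circular (length 5): y[0] = 3×2 + 5×5 + 1×5 + 1×1 + 5×4 = 57; y[1] = 3×4 + 5×2 + 1×5 + 1×5 + 5×1 = 37; y[2] = 3×1 + 5×4 + 1×2 + 1×5 + 5×5 = 55; y[3] = 3×5 + 5×1 + 1×4 + 1×2 + 5×5 = 51; y[4] = 3×5 + 5×5 + 1×1 + 1×4 + 5×2 = 55 → [57, 37, 55, 51, 55]

Linear: [6, 22, 25, 26, 55, 51, 15, 30, 25], Circular: [57, 37, 55, 51, 55]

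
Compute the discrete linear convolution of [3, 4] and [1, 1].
y[0] = 3×1 = 3; y[1] = 3×1 + 4×1 = 7; y[2] = 4×1 = 4

[3, 7, 4]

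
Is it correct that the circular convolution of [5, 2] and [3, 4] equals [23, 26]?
Recompute circular convolution of [5, 2] and [3, 4]: y[0] = 5×3 + 2×4 = 23; y[1] = 5×4 + 2×3 = 26 → [23, 26]. Given [23, 26] matches, so answer: Yes

Yes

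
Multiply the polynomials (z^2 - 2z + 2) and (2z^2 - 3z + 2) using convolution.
Ascending coefficients: a = [2, -2, 1], b = [2, -3, 2]. c[0] = 2×2 = 4; c[1] = 2×-3 + -2×2 = -10; c[2] = 2×2 + -2×-3 + 1×2 = 12; c[3] = -2×2 + 1×-3 = -7; c[4] = 1×2 = 2. Result coefficients: [4, -10, 12, -7, 2] → 2z^4 - 7z^3 + 12z^2 - 10z + 4

2z^4 - 7z^3 + 12z^2 - 10z + 4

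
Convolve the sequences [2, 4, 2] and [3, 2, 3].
y[0] = 2×3 = 6; y[1] = 2×2 + 4×3 = 16; y[2] = 2×3 + 4×2 + 2×3 = 20; y[3] = 4×3 + 2×2 = 16; y[4] = 2×3 = 6

[6, 16, 20, 16, 6]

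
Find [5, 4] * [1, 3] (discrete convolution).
y[0] = 5×1 = 5; y[1] = 5×3 + 4×1 = 19; y[2] = 4×3 = 12

[5, 19, 12]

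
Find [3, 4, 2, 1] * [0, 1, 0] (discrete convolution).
y[0] = 3×0 = 0; y[1] = 3×1 + 4×0 = 3; y[2] = 3×0 + 4×1 + 2×0 = 4; y[3] = 4×0 + 2×1 + 1×0 = 2; y[4] = 2×0 + 1×1 = 1; y[5] = 1×0 = 0

[0, 3, 4, 2, 1, 0]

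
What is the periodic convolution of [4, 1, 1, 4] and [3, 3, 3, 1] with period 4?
Use y[k] = Σ_j x[j]·h[(k-j) mod 4]. y[0] = 4×3 + 1×1 + 1×3 + 4×3 = 28; y[1] = 4×3 + 1×3 + 1×1 + 4×3 = 28; y[2] = 4×3 + 1×3 + 1×3 + 4×1 = 22; y[3] = 4×1 + 1×3 + 1×3 + 4×3 = 22. Result: [28, 28, 22, 22]

[28, 28, 22, 22]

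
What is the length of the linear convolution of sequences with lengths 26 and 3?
Linear/full convolution length: m + n - 1 = 26 + 3 - 1 = 28

28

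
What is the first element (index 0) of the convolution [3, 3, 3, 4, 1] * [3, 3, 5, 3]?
Use y[k] = Σ_i a[i]·b[k-i] at k=0. y[0] = 3×3 = 9

9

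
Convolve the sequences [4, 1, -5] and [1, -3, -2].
y[0] = 4×1 = 4; y[1] = 4×-3 + 1×1 = -11; y[2] = 4×-2 + 1×-3 + -5×1 = -16; y[3] = 1×-2 + -5×-3 = 13; y[4] = -5×-2 = 10

[4, -11, -16, 13, 10]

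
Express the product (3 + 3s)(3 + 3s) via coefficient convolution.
Ascending coefficients: a = [3, 3], b = [3, 3]. c[0] = 3×3 = 9; c[1] = 3×3 + 3×3 = 18; c[2] = 3×3 = 9. Result coefficients: [9, 18, 9] → 9 + 18s + 9s^2

9 + 18s + 9s^2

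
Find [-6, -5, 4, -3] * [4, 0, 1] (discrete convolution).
y[0] = -6×4 = -24; y[1] = -6×0 + -5×4 = -20; y[2] = -6×1 + -5×0 + 4×4 = 10; y[3] = -5×1 + 4×0 + -3×4 = -17; y[4] = 4×1 + -3×0 = 4; y[5] = -3×1 = -3

[-24, -20, 10, -17, 4, -3]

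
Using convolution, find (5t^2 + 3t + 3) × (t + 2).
Ascending coefficients: a = [3, 3, 5], b = [2, 1]. c[0] = 3×2 = 6; c[1] = 3×1 + 3×2 = 9; c[2] = 3×1 + 5×2 = 13; c[3] = 5×1 = 5. Result coefficients: [6, 9, 13, 5] → 5t^3 + 13t^2 + 9t + 6

5t^3 + 13t^2 + 9t + 6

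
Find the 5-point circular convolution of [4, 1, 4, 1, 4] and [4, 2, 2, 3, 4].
Use y[k] = Σ_j f[j]·g[(k-j) mod 5]. y[0] = 4×4 + 1×4 + 4×3 + 1×2 + 4×2 = 42; y[1] = 4×2 + 1×4 + 4×4 + 1×3 + 4×2 = 39; y[2] = 4×2 + 1×2 + 4×4 + 1×4 + 4×3 = 42; y[3] = 4×3 + 1×2 + 4×2 + 1×4 + 4×4 = 42; y[4] = 4×4 + 1×3 + 4×2 + 1×2 + 4×4 = 45. Result: [42, 39, 42, 42, 45]

[42, 39, 42, 42, 45]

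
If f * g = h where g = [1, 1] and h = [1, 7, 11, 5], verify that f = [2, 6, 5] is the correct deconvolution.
Forward-compute [2, 6, 5] * [1, 1]: h[0] = 2×1 = 2; h[1] = 2×1 + 6×1 = 8; h[2] = 6×1 + 5×1 = 11; h[3] = 5×1 = 5 → [2, 8, 11, 5]. Does not match given h = [1, 7, 11, 5].

Not verified. [2, 6, 5] * [1, 1] = [2, 8, 11, 5], which differs from [1, 7, 11, 5] at index 0.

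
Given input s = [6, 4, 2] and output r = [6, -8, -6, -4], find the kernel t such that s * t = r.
Output length 4 = len(s) + len(t) - 1 ⇒ len(t) = 2. Solve t forward using t[k] = (r[k] - Σ_{i≥1} s[i]·t[k-i]) / s[0]: t[0] = r[0] / s[0] = 6 / 6 = 1; t[1] = (r[1] - 4×1) / s[0] = (-8 - 4×1) / 6 = -2. So t = [1, -2]. Forward-check [6, 4, 2] * [1, -2]: r[0] = 6×1 = 6; r[1] = 6×-2 + 4×1 = -8; r[2] = 4×-2 + 2×1 = -6; r[3] = 2×-2 = -4 → [6, -8, -6, -4] ✓

[1, -2]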